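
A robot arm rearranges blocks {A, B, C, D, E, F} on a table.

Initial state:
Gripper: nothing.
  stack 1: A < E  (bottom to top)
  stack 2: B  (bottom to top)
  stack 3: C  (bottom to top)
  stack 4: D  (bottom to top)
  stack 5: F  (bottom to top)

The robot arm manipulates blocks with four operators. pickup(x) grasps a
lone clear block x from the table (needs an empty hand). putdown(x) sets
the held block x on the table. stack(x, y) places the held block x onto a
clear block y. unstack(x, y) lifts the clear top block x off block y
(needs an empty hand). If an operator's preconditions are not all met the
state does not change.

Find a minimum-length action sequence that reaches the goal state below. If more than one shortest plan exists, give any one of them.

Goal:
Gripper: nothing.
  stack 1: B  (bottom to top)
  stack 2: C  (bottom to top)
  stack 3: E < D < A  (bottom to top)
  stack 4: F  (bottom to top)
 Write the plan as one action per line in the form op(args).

unstack(E, A)
putdown(E)
pickup(D)
stack(D, E)
pickup(A)
stack(A, D)

step 1 (unstack(E, A)): towers=[A; B; C; D; F] holding=E
step 2 (putdown(E)): towers=[A; B; C; D; E; F] holding=-
step 3 (pickup(D)): towers=[A; B; C; E; F] holding=D
step 4 (stack(D, E)): towers=[A; B; C; E/D; F] holding=-
step 5 (pickup(A)): towers=[B; C; E/D; F] holding=A
step 6 (stack(A, D)): towers=[B; C; E/D/A; F] holding=-
goal check: towers=[B; C; E/D/A; F] holding=- — reached (length 6, optimal by BFS)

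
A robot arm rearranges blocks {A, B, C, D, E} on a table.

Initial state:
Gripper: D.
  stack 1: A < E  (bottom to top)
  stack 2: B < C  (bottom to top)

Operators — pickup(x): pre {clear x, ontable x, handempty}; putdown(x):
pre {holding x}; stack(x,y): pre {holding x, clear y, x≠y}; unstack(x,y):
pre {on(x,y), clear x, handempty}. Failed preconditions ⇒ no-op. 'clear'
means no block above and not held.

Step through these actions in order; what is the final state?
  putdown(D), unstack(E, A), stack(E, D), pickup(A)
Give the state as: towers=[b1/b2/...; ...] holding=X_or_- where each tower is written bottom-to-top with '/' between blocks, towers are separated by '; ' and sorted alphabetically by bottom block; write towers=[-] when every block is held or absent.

step 1 (putdown(D)): towers=[A/E; B/C; D] holding=-
step 2 (unstack(E, A)): towers=[A; B/C; D] holding=E
step 3 (stack(E, D)): towers=[A; B/C; D/E] holding=-
step 4 (pickup(A)): towers=[B/C; D/E] holding=A

towers=[B/C; D/E] holding=A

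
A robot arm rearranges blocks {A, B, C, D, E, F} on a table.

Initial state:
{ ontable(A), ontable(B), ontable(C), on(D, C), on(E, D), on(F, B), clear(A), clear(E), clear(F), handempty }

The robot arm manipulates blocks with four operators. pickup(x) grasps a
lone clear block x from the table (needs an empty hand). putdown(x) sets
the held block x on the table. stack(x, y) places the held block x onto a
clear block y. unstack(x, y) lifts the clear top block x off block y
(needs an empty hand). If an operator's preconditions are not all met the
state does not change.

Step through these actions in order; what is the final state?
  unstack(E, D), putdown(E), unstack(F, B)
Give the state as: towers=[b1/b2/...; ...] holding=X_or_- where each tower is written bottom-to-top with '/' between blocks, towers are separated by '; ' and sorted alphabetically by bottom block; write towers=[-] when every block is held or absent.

towers=[A; B; C/D; E] holding=F

step 1 (unstack(E, D)): towers=[A; B/F; C/D] holding=E
step 2 (putdown(E)): towers=[A; B/F; C/D; E] holding=-
step 3 (unstack(F, B)): towers=[A; B; C/D; E] holding=F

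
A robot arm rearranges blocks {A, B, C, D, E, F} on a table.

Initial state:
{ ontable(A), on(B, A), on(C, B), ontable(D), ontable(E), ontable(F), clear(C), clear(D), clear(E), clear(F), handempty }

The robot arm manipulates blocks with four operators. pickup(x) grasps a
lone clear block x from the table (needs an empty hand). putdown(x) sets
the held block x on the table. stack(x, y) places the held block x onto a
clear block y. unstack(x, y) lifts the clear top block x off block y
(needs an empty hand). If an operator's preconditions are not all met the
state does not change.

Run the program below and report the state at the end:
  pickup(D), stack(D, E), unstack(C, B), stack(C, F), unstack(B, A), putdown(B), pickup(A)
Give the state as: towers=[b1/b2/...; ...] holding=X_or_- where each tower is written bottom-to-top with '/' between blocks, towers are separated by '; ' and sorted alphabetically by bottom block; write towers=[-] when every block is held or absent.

step 1 (pickup(D)): towers=[A/B/C; E; F] holding=D
step 2 (stack(D, E)): towers=[A/B/C; E/D; F] holding=-
step 3 (unstack(C, B)): towers=[A/B; E/D; F] holding=C
step 4 (stack(C, F)): towers=[A/B; E/D; F/C] holding=-
step 5 (unstack(B, A)): towers=[A; E/D; F/C] holding=B
step 6 (putdown(B)): towers=[A; B; E/D; F/C] holding=-
step 7 (pickup(A)): towers=[B; E/D; F/C] holding=A

towers=[B; E/D; F/C] holding=A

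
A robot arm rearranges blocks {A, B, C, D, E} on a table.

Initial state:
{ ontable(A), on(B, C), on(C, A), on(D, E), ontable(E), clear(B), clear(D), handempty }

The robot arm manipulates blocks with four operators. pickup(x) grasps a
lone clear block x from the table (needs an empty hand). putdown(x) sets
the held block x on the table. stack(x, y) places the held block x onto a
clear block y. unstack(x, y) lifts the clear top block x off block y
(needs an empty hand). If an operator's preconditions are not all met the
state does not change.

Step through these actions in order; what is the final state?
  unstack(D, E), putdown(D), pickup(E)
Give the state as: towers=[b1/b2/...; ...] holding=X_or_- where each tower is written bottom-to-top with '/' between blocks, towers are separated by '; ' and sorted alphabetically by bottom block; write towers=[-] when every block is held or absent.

step 1 (unstack(D, E)): towers=[A/C/B; E] holding=D
step 2 (putdown(D)): towers=[A/C/B; D; E] holding=-
step 3 (pickup(E)): towers=[A/C/B; D] holding=E

towers=[A/C/B; D] holding=E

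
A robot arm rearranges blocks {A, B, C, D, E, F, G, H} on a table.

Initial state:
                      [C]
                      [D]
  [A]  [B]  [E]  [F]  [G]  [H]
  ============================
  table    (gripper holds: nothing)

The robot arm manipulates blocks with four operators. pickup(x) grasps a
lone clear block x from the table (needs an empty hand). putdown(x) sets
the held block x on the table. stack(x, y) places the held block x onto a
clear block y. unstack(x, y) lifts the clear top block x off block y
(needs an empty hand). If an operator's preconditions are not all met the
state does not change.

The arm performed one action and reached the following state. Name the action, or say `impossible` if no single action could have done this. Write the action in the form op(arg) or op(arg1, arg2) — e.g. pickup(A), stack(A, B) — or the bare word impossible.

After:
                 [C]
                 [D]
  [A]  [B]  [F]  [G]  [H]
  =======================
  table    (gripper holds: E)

target: towers=[A; B; F; G/D/C; H] holding=E
         pickup(A) → towers=[B; E; F; G/D/C; H] holding=A
         pickup(E) → towers=[A; B; F; G/D/C; H] holding=E  ← match
         pickup(H) → towers=[A; B; E; F; G/D/C] holding=H
         pickup(B) → towers=[A; E; F; G/D/C; H] holding=B
         pickup(F) → towers=[A; B; E; G/D/C; H] holding=F
     unstack(C, D) → towers=[A; B; E; F; G/D; H] holding=C

pickup(E)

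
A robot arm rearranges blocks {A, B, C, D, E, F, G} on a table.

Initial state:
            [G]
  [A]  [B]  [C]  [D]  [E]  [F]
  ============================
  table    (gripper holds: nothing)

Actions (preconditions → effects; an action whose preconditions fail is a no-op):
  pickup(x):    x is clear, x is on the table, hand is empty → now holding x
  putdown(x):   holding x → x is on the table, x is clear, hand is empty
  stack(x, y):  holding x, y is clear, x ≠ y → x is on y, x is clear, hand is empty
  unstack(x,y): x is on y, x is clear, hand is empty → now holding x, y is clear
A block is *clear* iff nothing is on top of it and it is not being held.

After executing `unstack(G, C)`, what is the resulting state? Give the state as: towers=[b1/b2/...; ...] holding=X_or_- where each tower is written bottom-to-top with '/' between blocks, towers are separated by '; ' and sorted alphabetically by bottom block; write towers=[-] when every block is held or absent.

towers=[A; B; C; D; E; F] holding=G

before: towers=[A; B; C/G; D; E; F] holding=-
pre[unstack(G, C)]: on(G,C) ✓, clear(G) ✓, handempty ✓
all met → apply unstack(G, C)
after:  towers=[A; B; C; D; E; F] holding=G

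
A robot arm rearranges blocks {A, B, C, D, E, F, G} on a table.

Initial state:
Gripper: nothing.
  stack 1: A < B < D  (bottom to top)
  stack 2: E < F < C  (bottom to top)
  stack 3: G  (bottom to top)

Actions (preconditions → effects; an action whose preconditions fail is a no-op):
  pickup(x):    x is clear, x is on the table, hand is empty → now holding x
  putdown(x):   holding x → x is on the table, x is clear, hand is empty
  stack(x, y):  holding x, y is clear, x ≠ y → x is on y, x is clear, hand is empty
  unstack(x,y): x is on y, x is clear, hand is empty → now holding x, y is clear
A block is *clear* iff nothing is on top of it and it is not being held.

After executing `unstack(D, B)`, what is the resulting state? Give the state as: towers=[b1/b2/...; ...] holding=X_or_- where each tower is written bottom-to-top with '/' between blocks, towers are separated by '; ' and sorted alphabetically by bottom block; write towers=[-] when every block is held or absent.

towers=[A/B; E/F/C; G] holding=D

before: towers=[A/B/D; E/F/C; G] holding=-
pre[unstack(D, B)]: on(D,B) ok, clear(D) ok, handempty ok
all met → apply unstack(D, B)
after:  towers=[A/B; E/F/C; G] holding=D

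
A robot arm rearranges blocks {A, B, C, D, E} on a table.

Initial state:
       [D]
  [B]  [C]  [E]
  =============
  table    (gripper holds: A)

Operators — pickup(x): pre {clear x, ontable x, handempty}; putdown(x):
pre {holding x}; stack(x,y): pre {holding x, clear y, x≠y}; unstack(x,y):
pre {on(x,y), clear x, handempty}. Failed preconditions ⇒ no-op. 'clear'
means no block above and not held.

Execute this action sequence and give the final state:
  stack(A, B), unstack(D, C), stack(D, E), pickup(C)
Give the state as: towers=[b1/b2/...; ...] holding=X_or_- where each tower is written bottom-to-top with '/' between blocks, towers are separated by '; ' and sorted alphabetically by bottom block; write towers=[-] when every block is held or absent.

towers=[B/A; E/D] holding=C

step 1 (stack(A, B)): towers=[B/A; C/D; E] holding=-
step 2 (unstack(D, C)): towers=[B/A; C; E] holding=D
step 3 (stack(D, E)): towers=[B/A; C; E/D] holding=-
step 4 (pickup(C)): towers=[B/A; E/D] holding=C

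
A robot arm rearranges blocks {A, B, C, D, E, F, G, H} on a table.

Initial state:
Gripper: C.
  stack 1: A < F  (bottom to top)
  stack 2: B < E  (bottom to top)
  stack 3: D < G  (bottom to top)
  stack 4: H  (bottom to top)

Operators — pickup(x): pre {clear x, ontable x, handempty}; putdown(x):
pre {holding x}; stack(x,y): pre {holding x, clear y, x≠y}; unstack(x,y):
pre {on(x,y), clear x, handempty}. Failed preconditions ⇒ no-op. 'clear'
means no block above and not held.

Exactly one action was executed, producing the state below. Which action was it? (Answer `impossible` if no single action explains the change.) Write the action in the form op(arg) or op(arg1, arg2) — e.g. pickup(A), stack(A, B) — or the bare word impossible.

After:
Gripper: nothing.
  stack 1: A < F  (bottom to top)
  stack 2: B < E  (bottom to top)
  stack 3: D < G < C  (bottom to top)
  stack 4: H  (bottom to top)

target: towers=[A/F; B/E; D/G/C; H] holding=-
        putdown(C) → towers=[A/F; B/E; C; D/G; H] holding=-
       stack(C, G) → towers=[A/F; B/E; D/G/C; H] holding=-  ← match
       stack(C, E) → towers=[A/F; B/E/C; D/G; H] holding=-
       stack(C, H) → towers=[A/F; B/E; D/G; H/C] holding=-
       stack(C, F) → towers=[A/F/C; B/E; D/G; H] holding=-

stack(C, G)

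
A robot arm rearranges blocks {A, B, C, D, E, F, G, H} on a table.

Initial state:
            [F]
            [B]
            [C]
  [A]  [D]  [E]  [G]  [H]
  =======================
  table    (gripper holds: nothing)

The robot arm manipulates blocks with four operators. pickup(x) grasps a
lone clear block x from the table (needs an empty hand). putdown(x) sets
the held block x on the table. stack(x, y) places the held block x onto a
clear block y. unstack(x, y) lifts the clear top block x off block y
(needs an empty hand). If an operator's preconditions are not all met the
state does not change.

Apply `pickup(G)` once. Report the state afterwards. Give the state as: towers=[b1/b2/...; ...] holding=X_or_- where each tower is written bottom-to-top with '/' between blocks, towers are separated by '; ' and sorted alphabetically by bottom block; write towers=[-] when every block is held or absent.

before: towers=[A; D; E/C/B/F; G; H] holding=-
pre[pickup(G)]: clear(G) ok, ontable(G) ok, handempty ok
all met → apply pickup(G)
after:  towers=[A; D; E/C/B/F; H] holding=G

towers=[A; D; E/C/B/F; H] holding=G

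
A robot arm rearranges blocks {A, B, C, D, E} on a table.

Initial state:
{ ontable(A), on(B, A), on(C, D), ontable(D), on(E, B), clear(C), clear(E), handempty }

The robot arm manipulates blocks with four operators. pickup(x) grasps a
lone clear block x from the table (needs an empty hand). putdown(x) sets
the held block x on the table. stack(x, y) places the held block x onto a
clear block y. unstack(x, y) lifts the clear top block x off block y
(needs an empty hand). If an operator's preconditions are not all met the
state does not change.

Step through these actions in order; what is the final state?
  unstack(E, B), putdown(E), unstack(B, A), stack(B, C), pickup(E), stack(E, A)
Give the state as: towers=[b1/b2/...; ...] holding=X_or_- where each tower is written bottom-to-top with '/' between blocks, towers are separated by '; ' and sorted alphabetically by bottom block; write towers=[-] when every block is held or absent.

step 1 (unstack(E, B)): towers=[A/B; D/C] holding=E
step 2 (putdown(E)): towers=[A/B; D/C; E] holding=-
step 3 (unstack(B, A)): towers=[A; D/C; E] holding=B
step 4 (stack(B, C)): towers=[A; D/C/B; E] holding=-
step 5 (pickup(E)): towers=[A; D/C/B] holding=E
step 6 (stack(E, A)): towers=[A/E; D/C/B] holding=-

towers=[A/E; D/C/B] holding=-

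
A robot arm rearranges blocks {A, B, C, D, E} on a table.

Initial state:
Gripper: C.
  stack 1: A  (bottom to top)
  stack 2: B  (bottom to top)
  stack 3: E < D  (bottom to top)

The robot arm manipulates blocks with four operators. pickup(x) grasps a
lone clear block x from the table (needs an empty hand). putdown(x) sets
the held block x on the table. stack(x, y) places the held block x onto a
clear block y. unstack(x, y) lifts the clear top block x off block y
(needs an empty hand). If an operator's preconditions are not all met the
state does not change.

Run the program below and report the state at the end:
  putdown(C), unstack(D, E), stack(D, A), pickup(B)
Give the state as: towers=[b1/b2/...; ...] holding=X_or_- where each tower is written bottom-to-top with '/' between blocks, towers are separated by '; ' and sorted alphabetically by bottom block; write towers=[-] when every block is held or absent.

step 1 (putdown(C)): towers=[A; B; C; E/D] holding=-
step 2 (unstack(D, E)): towers=[A; B; C; E] holding=D
step 3 (stack(D, A)): towers=[A/D; B; C; E] holding=-
step 4 (pickup(B)): towers=[A/D; C; E] holding=B

towers=[A/D; C; E] holding=B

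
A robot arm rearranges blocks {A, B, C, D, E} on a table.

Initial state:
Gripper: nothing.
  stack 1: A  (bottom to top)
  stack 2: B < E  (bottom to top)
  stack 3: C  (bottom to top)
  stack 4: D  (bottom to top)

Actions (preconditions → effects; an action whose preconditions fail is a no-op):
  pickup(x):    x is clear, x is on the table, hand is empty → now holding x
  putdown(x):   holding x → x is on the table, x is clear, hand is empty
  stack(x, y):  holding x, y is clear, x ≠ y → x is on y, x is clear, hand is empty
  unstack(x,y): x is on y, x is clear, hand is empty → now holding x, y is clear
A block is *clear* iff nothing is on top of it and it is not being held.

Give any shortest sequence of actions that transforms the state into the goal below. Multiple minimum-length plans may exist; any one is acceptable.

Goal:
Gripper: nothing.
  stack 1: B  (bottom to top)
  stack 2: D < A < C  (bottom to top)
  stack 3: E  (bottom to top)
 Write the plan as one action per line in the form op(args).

step 1 (pickup(A)): towers=[B/E; C; D] holding=A
step 2 (stack(A, D)): towers=[B/E; C; D/A] holding=-
step 3 (unstack(E, B)): towers=[B; C; D/A] holding=E
step 4 (putdown(E)): towers=[B; C; D/A; E] holding=-
step 5 (pickup(C)): towers=[B; D/A; E] holding=C
step 6 (stack(C, A)): towers=[B; D/A/C; E] holding=-
goal check: towers=[B; D/A/C; E] holding=- — reached (length 6, optimal by BFS)

pickup(A)
stack(A, D)
unstack(E, B)
putdown(E)
pickup(C)
stack(C, A)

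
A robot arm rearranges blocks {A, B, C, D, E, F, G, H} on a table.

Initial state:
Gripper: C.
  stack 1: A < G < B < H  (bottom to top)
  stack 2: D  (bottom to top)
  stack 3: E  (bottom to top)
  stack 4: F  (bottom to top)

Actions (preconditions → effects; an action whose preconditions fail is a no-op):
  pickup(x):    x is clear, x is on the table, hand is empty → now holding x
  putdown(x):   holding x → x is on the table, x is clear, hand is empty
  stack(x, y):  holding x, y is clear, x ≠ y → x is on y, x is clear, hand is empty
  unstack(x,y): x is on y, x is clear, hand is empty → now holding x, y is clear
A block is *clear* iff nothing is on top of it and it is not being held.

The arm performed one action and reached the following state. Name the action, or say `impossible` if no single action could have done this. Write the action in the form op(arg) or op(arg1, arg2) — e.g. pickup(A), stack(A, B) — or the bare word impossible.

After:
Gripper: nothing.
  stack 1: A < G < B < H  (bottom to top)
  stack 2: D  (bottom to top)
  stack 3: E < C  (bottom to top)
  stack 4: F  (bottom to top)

stack(C, E)

target: towers=[A/G/B/H; D; E/C; F] holding=-
        putdown(C) → towers=[A/G/B/H; C; D; E; F] holding=-
       stack(C, E) → towers=[A/G/B/H; D; E/C; F] holding=-  ← match
       stack(C, H) → towers=[A/G/B/H/C; D; E; F] holding=-
       stack(C, F) → towers=[A/G/B/H; D; E; F/C] holding=-
       stack(C, D) → towers=[A/G/B/H; D/C; E; F] holding=-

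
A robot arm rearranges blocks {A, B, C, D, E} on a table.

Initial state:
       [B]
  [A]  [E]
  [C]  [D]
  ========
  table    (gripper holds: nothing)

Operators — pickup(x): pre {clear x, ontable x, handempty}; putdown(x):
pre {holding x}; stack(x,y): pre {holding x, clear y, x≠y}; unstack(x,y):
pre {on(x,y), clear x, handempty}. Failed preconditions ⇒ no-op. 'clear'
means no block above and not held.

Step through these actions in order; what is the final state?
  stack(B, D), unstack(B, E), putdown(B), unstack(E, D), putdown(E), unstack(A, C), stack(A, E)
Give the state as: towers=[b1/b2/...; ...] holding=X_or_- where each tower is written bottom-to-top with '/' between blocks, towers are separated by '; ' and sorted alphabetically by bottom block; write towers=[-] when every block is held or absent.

towers=[B; C; D; E/A] holding=-

step 1 (stack(B, D)) [no-op]: towers=[C/A; D/E/B] holding=-
step 2 (unstack(B, E)): towers=[C/A; D/E] holding=B
step 3 (putdown(B)): towers=[B; C/A; D/E] holding=-
step 4 (unstack(E, D)): towers=[B; C/A; D] holding=E
step 5 (putdown(E)): towers=[B; C/A; D; E] holding=-
step 6 (unstack(A, C)): towers=[B; C; D; E] holding=A
step 7 (stack(A, E)): towers=[B; C; D; E/A] holding=-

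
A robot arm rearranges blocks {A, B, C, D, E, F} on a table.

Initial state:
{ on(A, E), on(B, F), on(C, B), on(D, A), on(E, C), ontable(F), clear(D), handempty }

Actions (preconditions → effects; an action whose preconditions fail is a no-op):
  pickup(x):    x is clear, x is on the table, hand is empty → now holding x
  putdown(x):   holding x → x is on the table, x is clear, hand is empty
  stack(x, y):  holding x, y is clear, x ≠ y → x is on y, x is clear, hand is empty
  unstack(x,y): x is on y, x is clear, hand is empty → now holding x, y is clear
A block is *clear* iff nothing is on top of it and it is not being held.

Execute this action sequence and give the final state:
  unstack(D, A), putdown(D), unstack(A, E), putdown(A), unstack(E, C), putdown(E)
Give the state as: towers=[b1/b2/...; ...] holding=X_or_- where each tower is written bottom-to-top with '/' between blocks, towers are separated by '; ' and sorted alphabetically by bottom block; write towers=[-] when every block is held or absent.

step 1 (unstack(D, A)): towers=[F/B/C/E/A] holding=D
step 2 (putdown(D)): towers=[D; F/B/C/E/A] holding=-
step 3 (unstack(A, E)): towers=[D; F/B/C/E] holding=A
step 4 (putdown(A)): towers=[A; D; F/B/C/E] holding=-
step 5 (unstack(E, C)): towers=[A; D; F/B/C] holding=E
step 6 (putdown(E)): towers=[A; D; E; F/B/C] holding=-

towers=[A; D; E; F/B/C] holding=-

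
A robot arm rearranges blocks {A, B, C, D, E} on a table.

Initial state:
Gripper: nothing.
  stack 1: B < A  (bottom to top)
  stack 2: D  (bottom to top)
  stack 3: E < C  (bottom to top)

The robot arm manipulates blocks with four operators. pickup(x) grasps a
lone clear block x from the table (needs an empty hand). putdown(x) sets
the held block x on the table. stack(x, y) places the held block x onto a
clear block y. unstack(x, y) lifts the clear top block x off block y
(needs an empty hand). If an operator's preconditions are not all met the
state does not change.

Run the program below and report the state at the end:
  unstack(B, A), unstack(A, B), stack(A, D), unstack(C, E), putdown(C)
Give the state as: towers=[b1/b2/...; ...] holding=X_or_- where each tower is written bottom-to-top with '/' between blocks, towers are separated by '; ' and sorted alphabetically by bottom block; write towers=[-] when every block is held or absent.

step 1 (unstack(B, A)) [no-op]: towers=[B/A; D; E/C] holding=-
step 2 (unstack(A, B)): towers=[B; D; E/C] holding=A
step 3 (stack(A, D)): towers=[B; D/A; E/C] holding=-
step 4 (unstack(C, E)): towers=[B; D/A; E] holding=C
step 5 (putdown(C)): towers=[B; C; D/A; E] holding=-

towers=[B; C; D/A; E] holding=-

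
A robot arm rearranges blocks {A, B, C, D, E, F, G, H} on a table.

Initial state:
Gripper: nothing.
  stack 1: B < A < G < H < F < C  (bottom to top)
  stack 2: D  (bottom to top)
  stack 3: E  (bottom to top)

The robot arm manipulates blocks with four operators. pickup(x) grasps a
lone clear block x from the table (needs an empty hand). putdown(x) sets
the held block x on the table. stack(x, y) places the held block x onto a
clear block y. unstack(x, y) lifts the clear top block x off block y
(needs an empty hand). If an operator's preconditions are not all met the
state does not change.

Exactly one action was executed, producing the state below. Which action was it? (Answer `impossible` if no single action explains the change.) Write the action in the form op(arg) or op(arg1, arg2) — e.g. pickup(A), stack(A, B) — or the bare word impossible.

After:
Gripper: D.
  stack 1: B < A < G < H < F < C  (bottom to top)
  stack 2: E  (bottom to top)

pickup(D)

target: towers=[B/A/G/H/F/C; E] holding=D
         pickup(E) → towers=[B/A/G/H/F/C; D] holding=E
         pickup(D) → towers=[B/A/G/H/F/C; E] holding=D  ← match
     unstack(C, F) → towers=[B/A/G/H/F; D; E] holding=C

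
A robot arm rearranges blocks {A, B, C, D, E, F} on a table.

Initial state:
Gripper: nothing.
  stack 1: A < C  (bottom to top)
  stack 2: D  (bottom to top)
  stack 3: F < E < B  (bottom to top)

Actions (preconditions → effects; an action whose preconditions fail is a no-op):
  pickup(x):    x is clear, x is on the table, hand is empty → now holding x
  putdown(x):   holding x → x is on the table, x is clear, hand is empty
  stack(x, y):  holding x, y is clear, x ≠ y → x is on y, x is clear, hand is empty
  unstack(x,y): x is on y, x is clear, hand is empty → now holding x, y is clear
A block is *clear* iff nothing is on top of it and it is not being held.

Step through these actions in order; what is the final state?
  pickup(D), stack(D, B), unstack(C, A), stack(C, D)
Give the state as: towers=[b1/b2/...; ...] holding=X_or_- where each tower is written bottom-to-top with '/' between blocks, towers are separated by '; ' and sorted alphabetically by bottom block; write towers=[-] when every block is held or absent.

step 1 (pickup(D)): towers=[A/C; F/E/B] holding=D
step 2 (stack(D, B)): towers=[A/C; F/E/B/D] holding=-
step 3 (unstack(C, A)): towers=[A; F/E/B/D] holding=C
step 4 (stack(C, D)): towers=[A; F/E/B/D/C] holding=-

towers=[A; F/E/B/D/C] holding=-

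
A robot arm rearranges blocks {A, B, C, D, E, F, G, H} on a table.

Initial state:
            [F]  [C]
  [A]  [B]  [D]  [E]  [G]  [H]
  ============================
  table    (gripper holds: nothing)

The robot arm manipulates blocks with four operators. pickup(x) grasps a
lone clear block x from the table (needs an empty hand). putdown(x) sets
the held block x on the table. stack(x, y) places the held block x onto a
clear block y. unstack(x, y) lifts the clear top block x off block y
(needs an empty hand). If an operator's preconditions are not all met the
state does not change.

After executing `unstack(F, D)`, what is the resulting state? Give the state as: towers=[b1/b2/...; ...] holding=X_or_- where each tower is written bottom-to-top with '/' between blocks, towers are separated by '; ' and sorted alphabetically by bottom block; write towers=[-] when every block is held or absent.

before: towers=[A; B; D/F; E/C; G; H] holding=-
pre[unstack(F, D)]: on(F,D) ok, clear(F) ok, handempty ok
all met → apply unstack(F, D)
after:  towers=[A; B; D; E/C; G; H] holding=F

towers=[A; B; D; E/C; G; H] holding=F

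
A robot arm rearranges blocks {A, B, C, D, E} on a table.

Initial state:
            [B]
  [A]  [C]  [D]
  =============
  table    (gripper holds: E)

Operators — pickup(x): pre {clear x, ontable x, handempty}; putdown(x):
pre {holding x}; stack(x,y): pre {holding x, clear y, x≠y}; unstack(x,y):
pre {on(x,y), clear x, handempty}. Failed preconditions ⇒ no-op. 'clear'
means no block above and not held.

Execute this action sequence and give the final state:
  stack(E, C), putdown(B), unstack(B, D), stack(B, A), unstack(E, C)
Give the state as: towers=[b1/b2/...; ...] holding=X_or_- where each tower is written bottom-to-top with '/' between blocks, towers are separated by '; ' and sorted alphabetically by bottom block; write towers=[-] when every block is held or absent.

towers=[A/B; C; D] holding=E

step 1 (stack(E, C)): towers=[A; C/E; D/B] holding=-
step 2 (putdown(B)) [no-op]: towers=[A; C/E; D/B] holding=-
step 3 (unstack(B, D)): towers=[A; C/E; D] holding=B
step 4 (stack(B, A)): towers=[A/B; C/E; D] holding=-
step 5 (unstack(E, C)): towers=[A/B; C; D] holding=E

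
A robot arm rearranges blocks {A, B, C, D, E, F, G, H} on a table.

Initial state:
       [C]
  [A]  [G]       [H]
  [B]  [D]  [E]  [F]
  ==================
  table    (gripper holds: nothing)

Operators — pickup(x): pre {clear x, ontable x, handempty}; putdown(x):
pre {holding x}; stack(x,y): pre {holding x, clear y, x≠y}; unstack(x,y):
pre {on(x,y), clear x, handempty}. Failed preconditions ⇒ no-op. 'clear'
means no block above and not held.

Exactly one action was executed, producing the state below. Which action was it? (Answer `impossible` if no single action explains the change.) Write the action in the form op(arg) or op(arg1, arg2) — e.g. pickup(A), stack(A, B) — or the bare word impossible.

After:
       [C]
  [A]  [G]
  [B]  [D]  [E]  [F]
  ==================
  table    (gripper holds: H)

target: towers=[B/A; D/G/C; E; F] holding=H
     unstack(A, B) → towers=[B; D/G/C; E; F/H] holding=A
         pickup(E) → towers=[B/A; D/G/C; F/H] holding=E
     unstack(H, F) → towers=[B/A; D/G/C; E; F] holding=H  ← match
     unstack(C, G) → towers=[B/A; D/G; E; F/H] holding=C

unstack(H, F)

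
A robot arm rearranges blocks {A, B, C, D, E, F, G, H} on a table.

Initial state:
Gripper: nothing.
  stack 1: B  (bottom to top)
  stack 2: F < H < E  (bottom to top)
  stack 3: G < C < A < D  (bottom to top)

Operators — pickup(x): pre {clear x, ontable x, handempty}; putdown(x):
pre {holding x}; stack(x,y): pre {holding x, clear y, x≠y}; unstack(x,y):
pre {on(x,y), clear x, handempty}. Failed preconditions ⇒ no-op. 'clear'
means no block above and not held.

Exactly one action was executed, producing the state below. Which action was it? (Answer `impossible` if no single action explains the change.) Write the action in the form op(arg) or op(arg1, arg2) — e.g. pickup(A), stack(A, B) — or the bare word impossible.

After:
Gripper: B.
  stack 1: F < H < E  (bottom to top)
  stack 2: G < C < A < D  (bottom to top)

target: towers=[F/H/E; G/C/A/D] holding=B
     unstack(E, H) → towers=[B; F/H; G/C/A/D] holding=E
         pickup(B) → towers=[F/H/E; G/C/A/D] holding=B  ← match
     unstack(D, A) → towers=[B; F/H/E; G/C/A] holding=D

pickup(B)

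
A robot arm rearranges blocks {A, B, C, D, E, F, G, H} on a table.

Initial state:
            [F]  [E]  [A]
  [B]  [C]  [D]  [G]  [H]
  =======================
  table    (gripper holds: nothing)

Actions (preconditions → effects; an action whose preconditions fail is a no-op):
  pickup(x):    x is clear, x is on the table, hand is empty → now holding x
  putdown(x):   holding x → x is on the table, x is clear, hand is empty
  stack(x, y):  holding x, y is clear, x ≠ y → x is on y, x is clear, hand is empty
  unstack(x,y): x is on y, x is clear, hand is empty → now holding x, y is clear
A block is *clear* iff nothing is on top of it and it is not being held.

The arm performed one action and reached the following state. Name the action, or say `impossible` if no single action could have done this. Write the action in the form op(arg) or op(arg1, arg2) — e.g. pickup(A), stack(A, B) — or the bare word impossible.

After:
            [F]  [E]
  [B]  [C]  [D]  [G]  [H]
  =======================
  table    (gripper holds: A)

unstack(A, H)

target: towers=[B; C; D/F; G/E; H] holding=A
     unstack(A, H) → towers=[B; C; D/F; G/E; H] holding=A  ← match
     unstack(E, G) → towers=[B; C; D/F; G; H/A] holding=E
         pickup(B) → towers=[C; D/F; G/E; H/A] holding=B
     unstack(F, D) → towers=[B; C; D; G/E; H/A] holding=F
         pickup(C) → towers=[B; D/F; G/E; H/A] holding=C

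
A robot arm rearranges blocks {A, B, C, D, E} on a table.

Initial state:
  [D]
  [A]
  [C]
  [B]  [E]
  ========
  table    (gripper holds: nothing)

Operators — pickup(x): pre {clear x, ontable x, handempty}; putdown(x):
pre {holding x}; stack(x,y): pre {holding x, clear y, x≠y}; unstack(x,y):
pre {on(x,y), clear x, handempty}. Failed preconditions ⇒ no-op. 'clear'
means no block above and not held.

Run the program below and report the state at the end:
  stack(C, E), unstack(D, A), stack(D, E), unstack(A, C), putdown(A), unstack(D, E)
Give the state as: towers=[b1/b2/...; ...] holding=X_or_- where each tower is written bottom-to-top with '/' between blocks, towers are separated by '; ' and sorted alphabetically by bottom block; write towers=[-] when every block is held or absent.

towers=[A; B/C; E] holding=D

step 1 (stack(C, E)) [no-op]: towers=[B/C/A/D; E] holding=-
step 2 (unstack(D, A)): towers=[B/C/A; E] holding=D
step 3 (stack(D, E)): towers=[B/C/A; E/D] holding=-
step 4 (unstack(A, C)): towers=[B/C; E/D] holding=A
step 5 (putdown(A)): towers=[A; B/C; E/D] holding=-
step 6 (unstack(D, E)): towers=[A; B/C; E] holding=D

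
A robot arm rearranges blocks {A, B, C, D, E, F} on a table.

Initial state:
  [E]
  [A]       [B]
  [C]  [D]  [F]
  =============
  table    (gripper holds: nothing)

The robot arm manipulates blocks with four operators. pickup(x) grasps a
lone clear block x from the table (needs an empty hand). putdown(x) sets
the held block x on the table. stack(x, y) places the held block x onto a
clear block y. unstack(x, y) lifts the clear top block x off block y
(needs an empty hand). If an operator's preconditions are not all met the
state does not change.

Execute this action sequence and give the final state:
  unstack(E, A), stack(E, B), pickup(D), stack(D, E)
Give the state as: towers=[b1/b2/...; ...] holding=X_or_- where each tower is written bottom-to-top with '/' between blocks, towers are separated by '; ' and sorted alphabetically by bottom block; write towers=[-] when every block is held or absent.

step 1 (unstack(E, A)): towers=[C/A; D; F/B] holding=E
step 2 (stack(E, B)): towers=[C/A; D; F/B/E] holding=-
step 3 (pickup(D)): towers=[C/A; F/B/E] holding=D
step 4 (stack(D, E)): towers=[C/A; F/B/E/D] holding=-

towers=[C/A; F/B/E/D] holding=-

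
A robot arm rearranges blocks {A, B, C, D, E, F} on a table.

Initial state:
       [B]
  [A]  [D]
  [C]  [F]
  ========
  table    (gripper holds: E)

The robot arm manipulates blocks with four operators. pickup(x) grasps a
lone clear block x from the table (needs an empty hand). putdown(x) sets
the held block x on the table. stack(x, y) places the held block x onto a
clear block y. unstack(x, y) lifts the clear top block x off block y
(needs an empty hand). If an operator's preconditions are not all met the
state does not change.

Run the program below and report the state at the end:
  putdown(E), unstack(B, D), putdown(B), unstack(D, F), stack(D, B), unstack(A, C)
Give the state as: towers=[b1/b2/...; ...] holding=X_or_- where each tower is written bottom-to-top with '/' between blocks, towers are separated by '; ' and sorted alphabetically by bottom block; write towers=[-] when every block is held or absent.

towers=[B/D; C; E; F] holding=A

step 1 (putdown(E)): towers=[C/A; E; F/D/B] holding=-
step 2 (unstack(B, D)): towers=[C/A; E; F/D] holding=B
step 3 (putdown(B)): towers=[B; C/A; E; F/D] holding=-
step 4 (unstack(D, F)): towers=[B; C/A; E; F] holding=D
step 5 (stack(D, B)): towers=[B/D; C/A; E; F] holding=-
step 6 (unstack(A, C)): towers=[B/D; C; E; F] holding=A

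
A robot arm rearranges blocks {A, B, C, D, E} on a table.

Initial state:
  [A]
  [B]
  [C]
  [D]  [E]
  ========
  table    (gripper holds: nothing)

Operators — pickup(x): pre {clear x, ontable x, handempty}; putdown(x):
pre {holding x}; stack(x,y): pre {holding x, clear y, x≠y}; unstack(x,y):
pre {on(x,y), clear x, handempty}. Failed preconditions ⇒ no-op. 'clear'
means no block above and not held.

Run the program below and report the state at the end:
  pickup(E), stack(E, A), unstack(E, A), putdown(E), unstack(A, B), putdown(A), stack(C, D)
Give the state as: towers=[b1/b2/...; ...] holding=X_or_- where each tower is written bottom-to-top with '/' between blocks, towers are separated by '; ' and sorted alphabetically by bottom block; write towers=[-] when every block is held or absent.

towers=[A; D/C/B; E] holding=-

step 1 (pickup(E)): towers=[D/C/B/A] holding=E
step 2 (stack(E, A)): towers=[D/C/B/A/E] holding=-
step 3 (unstack(E, A)): towers=[D/C/B/A] holding=E
step 4 (putdown(E)): towers=[D/C/B/A; E] holding=-
step 5 (unstack(A, B)): towers=[D/C/B; E] holding=A
step 6 (putdown(A)): towers=[A; D/C/B; E] holding=-
step 7 (stack(C, D)) [no-op]: towers=[A; D/C/B; E] holding=-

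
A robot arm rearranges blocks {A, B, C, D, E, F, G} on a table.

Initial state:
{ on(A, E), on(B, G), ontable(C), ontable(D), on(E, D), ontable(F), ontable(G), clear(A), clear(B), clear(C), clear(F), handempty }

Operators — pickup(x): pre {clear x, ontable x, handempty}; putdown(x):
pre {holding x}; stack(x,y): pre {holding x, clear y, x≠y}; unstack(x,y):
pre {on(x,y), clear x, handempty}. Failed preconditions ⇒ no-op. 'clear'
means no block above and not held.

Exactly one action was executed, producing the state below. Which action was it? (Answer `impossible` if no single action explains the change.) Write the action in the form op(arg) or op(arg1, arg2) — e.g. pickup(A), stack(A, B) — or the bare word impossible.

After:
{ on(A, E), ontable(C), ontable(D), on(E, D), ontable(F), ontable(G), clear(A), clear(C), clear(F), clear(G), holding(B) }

unstack(B, G)

target: towers=[C; D/E/A; F; G] holding=B
     unstack(B, G) → towers=[C; D/E/A; F; G] holding=B  ← match
         pickup(F) → towers=[C; D/E/A; G/B] holding=F
     unstack(A, E) → towers=[C; D/E; F; G/B] holding=A
         pickup(C) → towers=[D/E/A; F; G/B] holding=C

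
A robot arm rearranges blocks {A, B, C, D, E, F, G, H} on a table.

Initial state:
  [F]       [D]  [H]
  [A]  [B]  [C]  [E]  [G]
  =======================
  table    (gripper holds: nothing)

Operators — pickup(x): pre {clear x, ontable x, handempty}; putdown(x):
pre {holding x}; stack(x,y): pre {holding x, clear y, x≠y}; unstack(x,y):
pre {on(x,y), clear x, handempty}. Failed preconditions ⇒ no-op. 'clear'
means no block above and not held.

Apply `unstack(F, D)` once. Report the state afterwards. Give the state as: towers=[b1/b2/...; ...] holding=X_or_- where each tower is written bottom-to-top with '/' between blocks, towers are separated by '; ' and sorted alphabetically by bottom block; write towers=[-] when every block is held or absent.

towers=[A/F; B; C/D; E/H; G] holding=-

before: towers=[A/F; B; C/D; E/H; G] holding=-
pre[unstack(F, D)]: on(F,D) fail, clear(F) ok, handempty ok
on(F,D) unmet → unstack(F, D) is a no-op
after:  towers=[A/F; B; C/D; E/H; G] holding=-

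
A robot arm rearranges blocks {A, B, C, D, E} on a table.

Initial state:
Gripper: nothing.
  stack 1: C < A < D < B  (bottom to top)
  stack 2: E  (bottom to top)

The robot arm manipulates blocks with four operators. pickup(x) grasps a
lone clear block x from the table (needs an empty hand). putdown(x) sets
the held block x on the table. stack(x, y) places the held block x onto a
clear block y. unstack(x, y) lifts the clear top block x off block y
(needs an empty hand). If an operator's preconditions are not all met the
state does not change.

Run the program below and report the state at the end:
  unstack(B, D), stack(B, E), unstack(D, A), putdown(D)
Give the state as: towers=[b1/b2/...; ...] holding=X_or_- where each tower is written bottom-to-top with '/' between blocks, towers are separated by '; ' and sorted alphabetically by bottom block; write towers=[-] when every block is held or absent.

step 1 (unstack(B, D)): towers=[C/A/D; E] holding=B
step 2 (stack(B, E)): towers=[C/A/D; E/B] holding=-
step 3 (unstack(D, A)): towers=[C/A; E/B] holding=D
step 4 (putdown(D)): towers=[C/A; D; E/B] holding=-

towers=[C/A; D; E/B] holding=-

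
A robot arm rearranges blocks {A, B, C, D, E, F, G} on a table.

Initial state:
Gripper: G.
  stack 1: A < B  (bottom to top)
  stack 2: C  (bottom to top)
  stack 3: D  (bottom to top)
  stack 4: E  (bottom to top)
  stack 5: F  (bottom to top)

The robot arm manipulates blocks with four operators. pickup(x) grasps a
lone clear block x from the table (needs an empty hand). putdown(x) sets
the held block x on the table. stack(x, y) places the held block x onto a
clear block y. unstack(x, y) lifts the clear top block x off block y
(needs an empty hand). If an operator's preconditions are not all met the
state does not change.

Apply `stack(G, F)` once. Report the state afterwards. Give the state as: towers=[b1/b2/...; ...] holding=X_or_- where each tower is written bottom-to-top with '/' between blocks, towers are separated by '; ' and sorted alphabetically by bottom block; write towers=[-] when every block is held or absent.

towers=[A/B; C; D; E; F/G] holding=-

before: towers=[A/B; C; D; E; F] holding=G
pre[stack(G, F)]: holding(G) ok, clear(F) ok, G≠F ok
all met → apply stack(G, F)
after:  towers=[A/B; C; D; E; F/G] holding=-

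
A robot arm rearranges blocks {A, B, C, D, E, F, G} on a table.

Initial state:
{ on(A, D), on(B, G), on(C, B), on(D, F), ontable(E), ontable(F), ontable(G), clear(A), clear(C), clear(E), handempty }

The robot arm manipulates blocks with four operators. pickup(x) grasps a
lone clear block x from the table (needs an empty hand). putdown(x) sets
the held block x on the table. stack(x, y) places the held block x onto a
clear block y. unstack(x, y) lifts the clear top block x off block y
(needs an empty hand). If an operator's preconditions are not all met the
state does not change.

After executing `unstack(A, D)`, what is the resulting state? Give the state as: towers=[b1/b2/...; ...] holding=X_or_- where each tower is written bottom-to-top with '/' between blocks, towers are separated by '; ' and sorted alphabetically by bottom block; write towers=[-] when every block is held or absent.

towers=[E; F/D; G/B/C] holding=A

before: towers=[E; F/D/A; G/B/C] holding=-
pre[unstack(A, D)]: on(A,D) yes, clear(A) yes, handempty yes
all met → apply unstack(A, D)
after:  towers=[E; F/D; G/B/C] holding=A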